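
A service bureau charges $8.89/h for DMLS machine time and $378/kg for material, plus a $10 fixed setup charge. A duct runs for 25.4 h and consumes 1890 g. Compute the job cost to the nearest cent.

Time charge: 8.89 × 25.4 → $225.806.
Material cost = 378 × 1890/1000, so $714.42.
Total = 225.806 + 714.42 + 10 = 950.226 ≈ $950.23.

$950.23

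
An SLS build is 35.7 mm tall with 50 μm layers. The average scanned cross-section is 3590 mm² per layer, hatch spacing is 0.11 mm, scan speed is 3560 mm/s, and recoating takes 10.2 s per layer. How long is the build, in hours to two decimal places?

3.84 hours

Layers = ⌈35.7/0.05⌉ = 714.
Hatch length per layer = 3590 / 0.11 = 32636.4 mm.
Laser time per layer = 32636.4 / 3560 = 9.1675 s.
Layer cycle = 9.1675 + 10.2 = 19.3675 s.
714 layers × 19.3675 s/layer = 13828.395 s, i.e. 3.84 hours.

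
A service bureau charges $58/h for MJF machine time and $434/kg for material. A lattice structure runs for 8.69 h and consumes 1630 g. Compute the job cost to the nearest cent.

Machine-time cost = 58 × 8.69 = $504.02.
Material cost: 434 × 1630/1000 → $707.42.
Total = 504.02 + 707.42 = $1211.44.

$1211.44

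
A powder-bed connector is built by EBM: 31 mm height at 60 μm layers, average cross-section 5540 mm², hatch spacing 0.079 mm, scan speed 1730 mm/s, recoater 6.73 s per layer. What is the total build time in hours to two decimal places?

6.79 hours

Layer count = ceil(31 / 0.06) = 517.
Per-layer scan distance = 5540 / 0.079, so 70126.6 mm.
Scan time per layer: 70126.6 / 1730 → 40.5356 s.
Layer cycle: 40.5356 + 6.73 → 47.2656 s.
517 layers × 47.2656 s/layer = 24436.3152 s, i.e. 6.79 hours.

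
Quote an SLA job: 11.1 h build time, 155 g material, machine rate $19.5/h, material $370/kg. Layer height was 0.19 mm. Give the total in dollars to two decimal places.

Time charge: 19.5 × 11.1 → $216.45.
Material cost: 370 × 155/1000 → $57.35.
Job cost: 216.45 + 57.35 = $273.80.

$273.80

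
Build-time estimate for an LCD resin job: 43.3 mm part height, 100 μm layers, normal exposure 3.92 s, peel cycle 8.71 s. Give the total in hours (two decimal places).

1.52 hours

Number of layers: 43.3 / 0.1 → 433 (rounded up).
Per-layer time = 3.92 + 8.71, so 12.63 s.
Build time: 433 × 12.63 s = 5468.79 s, i.e. 1.52 hours.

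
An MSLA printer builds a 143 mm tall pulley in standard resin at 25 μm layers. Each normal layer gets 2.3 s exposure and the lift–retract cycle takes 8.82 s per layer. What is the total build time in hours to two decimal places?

Number of layers: 143 / 0.025 → 5720 (rounded up).
Per-layer time = 2.3 + 8.82, so 11.12 s.
Build time: 5720 × 11.12 s = 63606.4 s, i.e. 17.67 hours.

17.67 hours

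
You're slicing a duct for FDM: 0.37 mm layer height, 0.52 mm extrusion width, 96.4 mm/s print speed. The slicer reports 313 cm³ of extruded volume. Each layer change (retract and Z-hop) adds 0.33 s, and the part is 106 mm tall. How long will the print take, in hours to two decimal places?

4.71 hours

Line area: 0.37 × 0.52 → 0.1924 mm².
Toolpath length = 313 cm³ / 0.1924 mm² = 313000 / 0.1924 = 1626819.1 mm.
Time extruding = 1626819.1 / 96.4, so 16875.7 s.
Layer count = ceil(106 / 0.37) = 287.
Layer-change overhead: 287 × 0.33 → 94.71 s.
Altogether 16875.7 + 94.71 = 16970.41 s, i.e. 4.71 hours.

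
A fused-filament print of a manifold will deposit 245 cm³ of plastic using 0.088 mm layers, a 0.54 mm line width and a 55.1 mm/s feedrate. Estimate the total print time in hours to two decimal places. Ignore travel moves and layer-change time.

25.99 hours

Extrusion cross-section = 0.088 × 0.54, so 0.04752 mm².
Toolpath length = 245 cm³ / 0.04752 mm² = 245000 / 0.04752 = 5155723.9 mm.
Time extruding: 5155723.9 / 55.1 → 93570.3 s.
93570.3 s = 25.99 hours.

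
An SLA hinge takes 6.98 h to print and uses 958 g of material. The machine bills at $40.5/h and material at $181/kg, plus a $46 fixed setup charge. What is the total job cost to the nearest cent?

$502.09

Machine-time cost: 40.5 × 6.98 → $282.69.
Feedstock cost = 181 × 958/1000, so $173.398.
Total = 282.69 + 173.398 + 46 = 502.088 ≈ $502.09.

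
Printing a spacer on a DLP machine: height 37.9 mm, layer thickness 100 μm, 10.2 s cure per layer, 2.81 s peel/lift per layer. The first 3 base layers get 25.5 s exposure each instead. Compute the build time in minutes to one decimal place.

Layers = ⌈37.9/0.1⌉ = 379.
Burn-in layers = 3 × (25.5 + 2.81), so 84.93 s.
Remaining layers = 376 × (10.2 + 2.81) = 4891.76 s.
Sum: 84.93 + 4891.76 = 4976.69 s → 82.9 minutes.

82.9 minutes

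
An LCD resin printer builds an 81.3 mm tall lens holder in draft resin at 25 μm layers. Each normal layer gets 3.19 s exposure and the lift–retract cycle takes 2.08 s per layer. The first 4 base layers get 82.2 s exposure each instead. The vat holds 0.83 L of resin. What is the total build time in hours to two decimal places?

4.85 hours

Number of layers: 81.3 / 0.025 → 3252 (rounded up).
Burn-in layers = 4 × (82.2 + 2.08) = 337.12 s.
Normal layers: 3248 × (3.19 + 2.08) → 17116.96 s.
Sum: 337.12 + 17116.96 = 17454.08 s → 4.85 hours.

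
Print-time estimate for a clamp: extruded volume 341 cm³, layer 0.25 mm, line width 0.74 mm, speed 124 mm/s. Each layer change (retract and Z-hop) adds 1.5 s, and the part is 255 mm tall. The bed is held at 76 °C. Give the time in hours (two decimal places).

Extrusion cross-section: 0.25 × 0.74 → 0.185 mm².
Path length: 341000 mm³ / 0.185 mm² → 1843243.2 mm.
Print-move time = 1843243.2 / 124 = 14864.9 s.
Number of layers: 255 / 0.25 → 1020 (rounded up).
Layer-change overhead = 1020 × 1.5, so 1530 s.
Total = 14864.9 + 1530 = 16394.9 s = 4.55 hours.

4.55 hours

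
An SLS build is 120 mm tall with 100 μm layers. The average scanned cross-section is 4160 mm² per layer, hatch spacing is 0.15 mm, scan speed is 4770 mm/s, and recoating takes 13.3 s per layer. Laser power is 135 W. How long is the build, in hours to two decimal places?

Number of layers: 120 / 0.1 → 1200 (rounded up).
Per-layer scan distance = 4160 / 0.15 = 27733.3 mm.
Scan time per layer = 27733.3 / 4770, so 5.8141 s.
Time per layer = 5.8141 + 13.3, so 19.1141 s.
Build time = 1200 × 19.1141 = 22936.92 s = 6.37 hours.

6.37 hours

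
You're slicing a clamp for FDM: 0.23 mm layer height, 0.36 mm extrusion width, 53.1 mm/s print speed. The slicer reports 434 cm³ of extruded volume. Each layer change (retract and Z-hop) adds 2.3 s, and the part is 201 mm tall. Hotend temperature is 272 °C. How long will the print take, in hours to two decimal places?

27.98 hours

Extrusion cross-section = 0.23 × 0.36, so 0.0828 mm².
Total extruded path = 434000/0.0828 = 5241545.9 mm.
Time extruding = 5241545.9 / 53.1 = 98710.8 s.
Layers = ⌈201/0.23⌉ = 874.
Non-print overhead = 874 × 2.3 = 2010.2 s.
Total = 98710.8 + 2010.2 = 100721 s = 27.98 hours.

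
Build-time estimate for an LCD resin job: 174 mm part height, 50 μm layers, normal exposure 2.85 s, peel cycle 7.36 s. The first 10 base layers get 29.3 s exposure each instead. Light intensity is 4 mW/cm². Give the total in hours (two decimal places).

Layers = ⌈174/0.05⌉ = 3480.
Base layers: 10 × (29.3 + 7.36) → 366.6 s.
Regular layers = 3470 × (2.85 + 7.36) = 35428.7 s.
Total = 366.6 + 35428.7 = 35795.3 s = 9.94 hours.

9.94 hours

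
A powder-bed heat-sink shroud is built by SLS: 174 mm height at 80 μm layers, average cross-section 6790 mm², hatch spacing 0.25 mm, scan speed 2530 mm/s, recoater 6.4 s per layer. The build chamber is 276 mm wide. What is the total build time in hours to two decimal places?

10.35 hours

Layer count = ceil(174 / 0.08) = 2175.
Per-layer scan distance = 6790 / 0.25 = 27160 mm.
Laser time per layer = 27160 / 2530, so 10.7352 s.
Layer cycle = 10.7352 + 6.4, so 17.1352 s.
Total: 2175 × 17.1352 s = 37269.06 s → 10.35 hours.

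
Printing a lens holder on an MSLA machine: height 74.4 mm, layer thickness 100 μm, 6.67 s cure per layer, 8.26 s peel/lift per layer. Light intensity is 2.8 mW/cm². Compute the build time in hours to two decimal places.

Layer count = ceil(74.4 / 0.1) = 744.
Per-layer time: 6.67 + 8.26 → 14.93 s.
Build time: 744 × 14.93 s = 11107.92 s, i.e. 3.09 hours.

3.09 hours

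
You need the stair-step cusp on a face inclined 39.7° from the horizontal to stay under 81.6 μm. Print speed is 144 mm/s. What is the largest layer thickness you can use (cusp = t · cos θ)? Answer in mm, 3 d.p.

Layer height = cusp / cos(39.7°) = 0.0816 / 0.7694 = 0.106 mm.

0.106 mm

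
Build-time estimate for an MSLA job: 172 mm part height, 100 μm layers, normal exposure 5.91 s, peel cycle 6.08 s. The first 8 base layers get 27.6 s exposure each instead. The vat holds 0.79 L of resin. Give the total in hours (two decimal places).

5.78 hours

Layers = ⌈172/0.1⌉ = 1720.
Base layers: 8 × (27.6 + 6.08) → 269.44 s.
Normal layers: 1712 × (5.91 + 6.08) → 20526.88 s.
Total = 269.44 + 20526.88 = 20796.32 s = 5.78 hours.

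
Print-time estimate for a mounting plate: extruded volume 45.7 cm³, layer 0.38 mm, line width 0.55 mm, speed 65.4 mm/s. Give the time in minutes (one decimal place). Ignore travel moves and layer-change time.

Bead cross-section = 0.38 × 0.55 = 0.209 mm².
Path length: 45700 mm³ / 0.209 mm² → 218660.3 mm.
Print-move time: 218660.3 / 65.4 → 3343.4 s.
3343.4 s = 55.7 minutes.

55.7 minutes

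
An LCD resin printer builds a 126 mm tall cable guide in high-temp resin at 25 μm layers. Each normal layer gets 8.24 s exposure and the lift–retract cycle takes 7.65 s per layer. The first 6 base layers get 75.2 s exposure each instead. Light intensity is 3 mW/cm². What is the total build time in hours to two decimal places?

22.36 hours

Layers = ⌈126/0.025⌉ = 5040.
Burn-in layers = 6 × (75.2 + 7.65), so 497.1 s.
Regular layers: 5034 × (8.24 + 7.65) → 79990.26 s.
Sum: 497.1 + 79990.26 = 80487.36 s → 22.36 hours.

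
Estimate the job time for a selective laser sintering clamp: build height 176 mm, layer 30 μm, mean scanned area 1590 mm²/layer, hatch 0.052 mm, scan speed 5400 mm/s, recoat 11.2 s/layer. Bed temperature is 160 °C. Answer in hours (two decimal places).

Layer count = ceil(176 / 0.03) = 5867.
Scan path per layer = 1590 / 0.052 = 30576.9 mm.
Per-layer scan time: 30576.9 / 5400 → 5.6624 s.
Layer cycle: 5.6624 + 11.2 → 16.8624 s.
Total: 5867 × 16.8624 s = 98931.7008 s → 27.48 hours.

27.48 hours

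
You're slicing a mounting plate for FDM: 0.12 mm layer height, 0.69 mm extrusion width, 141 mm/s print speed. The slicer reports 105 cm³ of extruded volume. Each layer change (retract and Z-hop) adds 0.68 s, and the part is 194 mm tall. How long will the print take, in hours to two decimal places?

Bead cross-section = 0.12 × 0.69 = 0.0828 mm².
Total extruded path = 105000/0.0828 = 1268115.9 mm.
Print-move time = 1268115.9 / 141 = 8993.7 s.
Layer count = ceil(194 / 0.12) = 1617.
Layer-change overhead = 1617 × 0.68 = 1099.56 s.
Total = 8993.7 + 1099.56 = 10093.26 s = 2.80 hours.

2.80 hours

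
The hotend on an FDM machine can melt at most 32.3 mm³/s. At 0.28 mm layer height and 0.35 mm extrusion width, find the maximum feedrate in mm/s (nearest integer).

Bead cross-section = 0.28 × 0.35, so 0.098 mm².
v_max = Q/A = 32.3/0.098 = 329.59 mm/s → 330 mm/s.

330 mm/s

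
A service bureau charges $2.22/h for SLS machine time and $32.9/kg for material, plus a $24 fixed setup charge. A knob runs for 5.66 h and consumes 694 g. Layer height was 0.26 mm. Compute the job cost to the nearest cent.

Time charge = 2.22 × 5.66, so $12.5652.
Material cost: 32.9 × 694/1000 → $22.8326.
Adding setup: 12.5652 + 22.8326 + 24 → 59.3978 ≈ $59.40.

$59.40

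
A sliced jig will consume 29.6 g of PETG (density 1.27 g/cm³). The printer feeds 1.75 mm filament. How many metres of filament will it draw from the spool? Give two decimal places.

9.69 m

Extruded volume: 29.6/1.27 = 23.3071 cm³ (23307.1 mm³).
Filament cross-section = π × (1.75/2)² = 2.4053 mm².
L = V/A = 23307.1/2.4053 = 9689.89 mm → 9.69 m.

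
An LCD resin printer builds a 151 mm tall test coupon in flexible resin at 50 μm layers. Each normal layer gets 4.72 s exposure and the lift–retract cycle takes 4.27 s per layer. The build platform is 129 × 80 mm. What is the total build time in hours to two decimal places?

7.54 hours

Layers = ⌈151/0.05⌉ = 3020.
Per-layer time = 4.72 + 4.27, so 8.99 s.
Build time: 3020 × 8.99 s = 27149.8 s, i.e. 7.54 hours.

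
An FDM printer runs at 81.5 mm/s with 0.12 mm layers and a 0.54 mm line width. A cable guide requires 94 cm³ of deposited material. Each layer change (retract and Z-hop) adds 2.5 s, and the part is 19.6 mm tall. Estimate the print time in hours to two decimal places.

5.06 hours

Bead cross-section: 0.12 × 0.54 → 0.0648 mm².
Toolpath length = 94 cm³ / 0.0648 mm² = 94000 / 0.0648 = 1450617.3 mm.
Extrusion time = 1450617.3 / 81.5, so 17799 s.
Number of layers: 19.6 / 0.12 → 164 (rounded up).
Z-hop total = 164 × 2.5, so 410 s.
Total = 17799 + 410 = 18209 s = 5.06 hours.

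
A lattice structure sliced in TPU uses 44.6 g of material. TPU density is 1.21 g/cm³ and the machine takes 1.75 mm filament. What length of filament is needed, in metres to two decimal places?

Extruded volume: 44.6/1.21 = 36.8595 cm³ (36859.5 mm³).
Cross-section of 1.75 mm filament: π·(1.75/2)² = 2.4053 mm².
L = V/A = 36859.5/2.4053 = 15324.28 mm → 15.32 m.

15.32 m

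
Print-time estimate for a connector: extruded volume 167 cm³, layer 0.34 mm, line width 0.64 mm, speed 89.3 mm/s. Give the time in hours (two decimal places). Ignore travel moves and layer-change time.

Extrusion cross-section = 0.34 × 0.64 = 0.2176 mm².
Total extruded path = 167000/0.2176 = 767463.2 mm.
Print-move time = 767463.2 / 89.3 = 8594.2 s.
8594.2 s = 2.39 hours.

2.39 hours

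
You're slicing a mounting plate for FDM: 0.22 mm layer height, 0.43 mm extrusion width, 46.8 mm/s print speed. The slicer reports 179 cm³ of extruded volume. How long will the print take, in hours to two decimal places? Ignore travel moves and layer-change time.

11.23 hours

Line area = 0.22 × 0.43, so 0.0946 mm².
Toolpath length = 179 cm³ / 0.0946 mm² = 179000 / 0.0946 = 1892177.6 mm.
Print-move time = 1892177.6 / 46.8 = 40431.1 s.
Converting: 40431.1 s = 11.23 hours.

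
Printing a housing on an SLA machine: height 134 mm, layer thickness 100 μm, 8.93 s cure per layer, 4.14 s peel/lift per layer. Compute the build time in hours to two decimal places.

Number of layers: 134 / 0.1 → 1340 (rounded up).
Each layer takes: 8.93 + 4.14 → 13.07 s.
Build time: 1340 × 13.07 s = 17513.8 s, i.e. 4.86 hours.

4.86 hours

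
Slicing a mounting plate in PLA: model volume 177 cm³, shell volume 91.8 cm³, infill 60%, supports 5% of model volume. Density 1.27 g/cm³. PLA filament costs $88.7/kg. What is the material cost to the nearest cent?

Infill region = 177 − 91.8 = 85.2 cm³.
Deposited infill = 0.60 × 85.2, so 51.12 cm³.
Support: 0.05 × 177 → 8.85 cm³.
Total extruded = 91.8 + 51.12 + 8.85 = 151.77 cm³.
Mass: 151.77 × 1.27 → 192.7479 g.
At $88.7/kg: 192.7479/1000 × 88.7 = $17.10.

$17.10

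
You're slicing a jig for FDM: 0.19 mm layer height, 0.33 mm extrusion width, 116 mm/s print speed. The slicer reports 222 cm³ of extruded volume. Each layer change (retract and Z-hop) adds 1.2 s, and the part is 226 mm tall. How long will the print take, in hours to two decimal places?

Line area = 0.19 × 0.33 = 0.0627 mm².
Total extruded path = 222000/0.0627 = 3540669.9 mm.
Extrusion time = 3540669.9 / 116, so 30523 s.
Number of layers: 226 / 0.19 → 1190 (rounded up).
Z-hop total = 1190 × 1.2, so 1428 s.
Total = 30523 + 1428 = 31951 s = 8.88 hours.

8.88 hours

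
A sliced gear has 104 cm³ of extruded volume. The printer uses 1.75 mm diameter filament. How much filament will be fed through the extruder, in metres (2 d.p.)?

43.24 m

Cross-section of 1.75 mm filament: π·(1.75/2)² = 2.4053 mm².
Length = 104 cm³ / 2.4053 mm² = 104000 / 2.4053 = 43237.85 mm = 43.24 m.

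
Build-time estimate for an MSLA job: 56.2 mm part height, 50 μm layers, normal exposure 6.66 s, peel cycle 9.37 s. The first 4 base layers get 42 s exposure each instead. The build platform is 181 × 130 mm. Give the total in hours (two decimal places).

Layer count = ceil(56.2 / 0.05) = 1124.
Base layers: 4 × (42 + 9.37) → 205.48 s.
Regular layers: 1120 × (6.66 + 9.37) → 17953.6 s.
Sum: 205.48 + 17953.6 = 18159.08 s → 5.04 hours.

5.04 hours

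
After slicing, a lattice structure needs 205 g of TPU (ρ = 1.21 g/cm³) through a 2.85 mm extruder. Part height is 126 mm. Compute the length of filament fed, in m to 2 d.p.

Extruded volume: 205/1.21 = 169.4215 cm³ (169421.5 mm³).
Cross-section of 2.85 mm filament: π·(2.85/2)² = 6.3794 mm².
Length = 169421.5 / 6.3794 = 26557.59 mm = 26.56 m.

26.56 m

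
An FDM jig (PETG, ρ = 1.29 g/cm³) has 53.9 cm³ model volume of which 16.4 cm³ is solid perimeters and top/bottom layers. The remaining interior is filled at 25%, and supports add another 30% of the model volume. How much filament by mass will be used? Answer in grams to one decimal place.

54.1 g

Infill region: 53.9 − 16.4 → 37.5 cm³.
Deposited infill = 0.25 × 37.5, so 9.375 cm³.
Support = 0.30 × 53.9, so 16.17 cm³.
Deposited volume = 16.4 + 9.375 + 16.17, so 41.945 cm³.
Mass = 41.945 × 1.29 = 54.10905 g.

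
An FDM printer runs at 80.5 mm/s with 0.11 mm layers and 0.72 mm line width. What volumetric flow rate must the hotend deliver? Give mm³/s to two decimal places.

Bead cross-section = 0.11 × 0.72, so 0.0792 mm².
Volumetric flow = 80.5 × 0.0792 = 6.38 mm³/s.

6.38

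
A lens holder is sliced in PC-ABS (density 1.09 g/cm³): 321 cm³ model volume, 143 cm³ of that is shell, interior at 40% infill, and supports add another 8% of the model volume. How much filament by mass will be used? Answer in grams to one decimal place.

Infill region = 321 − 143, so 178 cm³.
Deposited infill = 0.40 × 178 = 71.2 cm³.
Support = 0.08 × 321, so 25.68 cm³.
Total extruded: 143 + 71.2 + 25.68 → 239.88 cm³.
Mass: 239.88 × 1.09 → 261.4692 g.

261.5 g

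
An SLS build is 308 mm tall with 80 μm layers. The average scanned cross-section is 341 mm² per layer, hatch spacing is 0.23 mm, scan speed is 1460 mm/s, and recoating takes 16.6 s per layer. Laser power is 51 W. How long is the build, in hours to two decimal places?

Layer count = ceil(308 / 0.08) = 3850.
Per-layer scan distance = 341 / 0.23, so 1482.6 mm.
Per-layer scan time = 1482.6 / 1460 = 1.0155 s.
Time per layer = 1.0155 + 16.6, so 17.6155 s.
3850 layers × 17.6155 s/layer = 67819.675 s, i.e. 18.84 hours.

18.84 hours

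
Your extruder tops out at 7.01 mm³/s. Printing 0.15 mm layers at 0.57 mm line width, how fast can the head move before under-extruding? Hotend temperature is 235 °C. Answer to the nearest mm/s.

82 mm/s

Extrusion cross-section = 0.15 × 0.57, so 0.0855 mm².
Max speed = 7.01 / 0.0855 = 81.99 ≈ 82 mm/s.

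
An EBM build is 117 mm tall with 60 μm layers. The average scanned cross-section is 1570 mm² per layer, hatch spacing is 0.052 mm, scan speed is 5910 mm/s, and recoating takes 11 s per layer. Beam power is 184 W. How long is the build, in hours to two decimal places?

Number of layers: 117 / 0.06 → 1950 (rounded up).
Hatch length per layer = 1570 / 0.052, so 30192.3 mm.
Scan time per layer: 30192.3 / 5910 → 5.1087 s.
Time per layer = 5.1087 + 11, so 16.1087 s.
Build time = 1950 × 16.1087 = 31411.965 s = 8.73 hours.

8.73 hours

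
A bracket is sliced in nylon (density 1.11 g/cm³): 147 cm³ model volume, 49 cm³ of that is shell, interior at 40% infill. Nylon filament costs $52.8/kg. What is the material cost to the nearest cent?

$5.17

Infill region = 147 − 49 = 98 cm³.
Infill volume = 0.40 × 98, so 39.2 cm³.
Total extruded = 49 + 39.2, so 88.2 cm³.
Mass = 88.2 × 1.11 = 97.902 g.
At $52.8/kg: 97.902/1000 × 52.8 = $5.17.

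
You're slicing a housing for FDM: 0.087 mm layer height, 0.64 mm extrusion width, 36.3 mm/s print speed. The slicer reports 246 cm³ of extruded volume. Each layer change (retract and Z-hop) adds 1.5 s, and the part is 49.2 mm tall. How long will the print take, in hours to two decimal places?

Extrusion cross-section = 0.087 × 0.64, so 0.05568 mm².
Total extruded path = 246000/0.05568 = 4418103.4 mm.
Print-move time = 4418103.4 / 36.3 = 121710.8 s.
Layers = ⌈49.2/0.087⌉ = 566.
Layer-change overhead = 566 × 1.5 = 849 s.
Altogether 121710.8 + 849 = 122559.8 s, i.e. 34.04 hours.

34.04 hours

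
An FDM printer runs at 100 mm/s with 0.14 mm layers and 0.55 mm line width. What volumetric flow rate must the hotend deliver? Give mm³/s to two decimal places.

7.70

Extrusion cross-section: 0.14 × 0.55 → 0.077 mm².
Q = v·A = 100 × 0.077 = 7.70 mm³/s.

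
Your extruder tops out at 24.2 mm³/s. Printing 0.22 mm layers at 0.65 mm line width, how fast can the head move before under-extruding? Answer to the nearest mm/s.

Extrusion cross-section = 0.22 × 0.65 = 0.143 mm².
v_max = Q/A = 24.2/0.143 = 169.23 mm/s → 169 mm/s.

169 mm/s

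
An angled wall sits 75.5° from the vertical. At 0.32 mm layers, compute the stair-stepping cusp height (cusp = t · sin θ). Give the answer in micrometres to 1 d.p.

sin(75.5°) = 0.9681, so cusp = 0.32 × 0.9681 = 0.309792 mm → 309.8 μm.

309.8 μm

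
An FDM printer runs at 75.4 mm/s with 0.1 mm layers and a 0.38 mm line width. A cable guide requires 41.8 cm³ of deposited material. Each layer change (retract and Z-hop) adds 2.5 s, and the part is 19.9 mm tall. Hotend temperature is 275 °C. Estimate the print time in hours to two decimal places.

4.19 hours

Line area = 0.1 × 0.38, so 0.038 mm².
Total extruded path = 41800/0.038 = 1100000 mm.
Print-move time: 1100000 / 75.4 → 14588.9 s.
Layer count = ceil(19.9 / 0.1) = 199.
Z-hop total: 199 × 2.5 → 497.5 s.
Altogether 14588.9 + 497.5 = 15086.4 s, i.e. 4.19 hours.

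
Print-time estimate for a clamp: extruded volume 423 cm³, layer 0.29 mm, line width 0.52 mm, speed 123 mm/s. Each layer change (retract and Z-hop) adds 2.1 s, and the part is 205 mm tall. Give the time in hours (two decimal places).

Extrusion cross-section = 0.29 × 0.52, so 0.1508 mm².
Total extruded path = 423000/0.1508 = 2805039.8 mm.
Print-move time = 2805039.8 / 123, so 22805.2 s.
Number of layers: 205 / 0.29 → 707 (rounded up).
Non-print overhead = 707 × 2.1, so 1484.7 s.
Altogether 22805.2 + 1484.7 = 24289.9 s, i.e. 6.75 hours.

6.75 hours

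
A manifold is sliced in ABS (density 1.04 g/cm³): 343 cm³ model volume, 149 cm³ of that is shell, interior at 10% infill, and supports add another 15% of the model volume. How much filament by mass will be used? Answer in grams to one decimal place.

228.6 g

Volume inside the shell: 343 − 149 → 194 cm³.
Deposited infill = 0.10 × 194 = 19.4 cm³.
Support: 0.15 × 343 → 51.45 cm³.
Total printed volume = 149 + 19.4 + 51.45, so 219.85 cm³.
Mass = 219.85 × 1.04 = 228.644 g.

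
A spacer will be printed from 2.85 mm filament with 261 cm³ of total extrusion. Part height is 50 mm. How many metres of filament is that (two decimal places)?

40.91 m

Cross-section of 2.85 mm filament: π·(2.85/2)² = 6.3794 mm².
Length = 261 cm³ / 6.3794 mm² = 261000 / 6.3794 = 40912.94 mm = 40.91 m.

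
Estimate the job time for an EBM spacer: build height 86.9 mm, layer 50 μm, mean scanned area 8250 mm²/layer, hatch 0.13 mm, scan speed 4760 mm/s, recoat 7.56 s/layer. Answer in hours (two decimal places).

Layer count = ceil(86.9 / 0.05) = 1738.
Scan path per layer = 8250 / 0.13, so 63461.5 mm.
Per-layer scan time = 63461.5 / 4760 = 13.3322 s.
Time per layer = 13.3322 + 7.56 = 20.8922 s.
Total: 1738 × 20.8922 s = 36310.6436 s → 10.09 hours.

10.09 hours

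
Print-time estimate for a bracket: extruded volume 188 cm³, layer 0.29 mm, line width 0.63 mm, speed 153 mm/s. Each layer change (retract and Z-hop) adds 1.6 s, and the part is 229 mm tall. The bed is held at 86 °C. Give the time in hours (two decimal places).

2.22 hours

Line area = 0.29 × 0.63, so 0.1827 mm².
Total extruded path = 188000/0.1827 = 1029009.3 mm.
Time extruding = 1029009.3 / 153 = 6725.6 s.
Layers = ⌈229/0.29⌉ = 790.
Non-print overhead = 790 × 1.6, so 1264 s.
Total = 6725.6 + 1264 = 7989.6 s = 2.22 hours.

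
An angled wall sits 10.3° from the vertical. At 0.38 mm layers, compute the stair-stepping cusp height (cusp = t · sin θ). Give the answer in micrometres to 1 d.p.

h_c = t·sin θ = 0.38 × 0.1788 = 0.067944 mm (67.9 μm).

67.9 μm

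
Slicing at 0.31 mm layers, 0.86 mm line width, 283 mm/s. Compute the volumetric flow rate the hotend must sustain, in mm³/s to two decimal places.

Bead cross-section = 0.31 × 0.86 = 0.2666 mm².
Volumetric flow = 283 × 0.2666 = 75.45 mm³/s.

75.45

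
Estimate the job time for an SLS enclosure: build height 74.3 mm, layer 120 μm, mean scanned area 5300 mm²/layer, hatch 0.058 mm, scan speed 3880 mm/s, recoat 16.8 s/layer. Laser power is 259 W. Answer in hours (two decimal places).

Number of layers: 74.3 / 0.12 → 620 (rounded up).
Scan path per layer: 5300 / 0.058 → 91379.3 mm.
Laser time per layer = 91379.3 / 3880, so 23.5514 s.
Time per layer: 23.5514 + 16.8 → 40.3514 s.
Total: 620 × 40.3514 s = 25017.868 s → 6.95 hours.

6.95 hours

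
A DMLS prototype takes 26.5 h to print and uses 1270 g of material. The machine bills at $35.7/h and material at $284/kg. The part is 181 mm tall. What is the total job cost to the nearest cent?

$1306.73

Machine-time cost = 35.7 × 26.5 = $946.05.
Feedstock cost = 284 × 1270/1000, so $360.68.
Job cost: 946.05 + 360.68 = $1306.73.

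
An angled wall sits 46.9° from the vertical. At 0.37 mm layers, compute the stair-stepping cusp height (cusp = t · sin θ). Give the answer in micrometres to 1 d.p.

270.2 μm

h_c = t·sin θ = 0.37 × 0.7302 = 0.270174 mm (270.2 μm).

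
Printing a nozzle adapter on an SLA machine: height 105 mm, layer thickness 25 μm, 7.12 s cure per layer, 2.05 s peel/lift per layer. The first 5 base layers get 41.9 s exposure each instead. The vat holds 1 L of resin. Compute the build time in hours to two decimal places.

10.75 hours

Layers = ⌈105/0.025⌉ = 4200.
Base layers = 5 × (41.9 + 2.05), so 219.75 s.
Regular layers = 4195 × (7.12 + 2.05), so 38468.15 s.
Sum: 219.75 + 38468.15 = 38687.9 s → 10.75 hours.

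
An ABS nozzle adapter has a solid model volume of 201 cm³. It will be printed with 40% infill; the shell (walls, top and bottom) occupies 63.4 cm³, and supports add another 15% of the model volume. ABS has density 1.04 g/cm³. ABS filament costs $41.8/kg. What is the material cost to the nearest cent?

$6.46

Infill region = 201 − 63.4, so 137.6 cm³.
Infill volume: 0.40 × 137.6 → 55.04 cm³.
Support: 0.15 × 201 → 30.15 cm³.
Total extruded = 63.4 + 55.04 + 30.15, so 148.59 cm³.
Mass = 148.59 × 1.04, so 154.5336 g.
At $41.8/kg: 154.5336/1000 × 41.8 = $6.46.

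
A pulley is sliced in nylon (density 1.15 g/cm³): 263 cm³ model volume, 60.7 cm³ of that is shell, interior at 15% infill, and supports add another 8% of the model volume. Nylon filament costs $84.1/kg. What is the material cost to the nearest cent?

Volume inside the shell = 263 − 60.7, so 202.3 cm³.
Infill volume: 0.15 × 202.3 → 30.345 cm³.
Support = 0.08 × 263, so 21.04 cm³.
Deposited volume = 60.7 + 30.345 + 21.04 = 112.085 cm³.
Mass = 112.085 × 1.15, so 128.89775 g.
Cost = 128.89775 g / 1000 × $84.1/kg = $10.84.

$10.84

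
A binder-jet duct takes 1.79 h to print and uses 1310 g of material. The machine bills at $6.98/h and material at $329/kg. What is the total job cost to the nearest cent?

$443.48

Time charge = 6.98 × 1.79 = $12.4942.
Feedstock cost = 329 × 1310/1000 = $430.99.
Job cost: 12.4942 + 430.99 = 443.4842 ≈ $443.48.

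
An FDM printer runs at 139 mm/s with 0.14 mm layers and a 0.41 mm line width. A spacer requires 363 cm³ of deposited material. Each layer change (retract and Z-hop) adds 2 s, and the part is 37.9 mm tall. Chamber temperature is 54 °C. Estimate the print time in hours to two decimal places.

12.79 hours

Line area: 0.14 × 0.41 → 0.0574 mm².
Path length: 363000 mm³ / 0.0574 mm² → 6324041.8 mm.
Time extruding = 6324041.8 / 139 = 45496.7 s.
Number of layers: 37.9 / 0.14 → 271 (rounded up).
Non-print overhead = 271 × 2, so 542 s.
Total = 45496.7 + 542 = 46038.7 s = 12.79 hours.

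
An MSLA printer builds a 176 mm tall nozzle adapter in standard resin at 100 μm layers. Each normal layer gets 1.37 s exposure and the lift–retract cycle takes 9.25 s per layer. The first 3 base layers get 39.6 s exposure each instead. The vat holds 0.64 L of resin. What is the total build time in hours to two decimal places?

Layers = ⌈176/0.1⌉ = 1760.
Base layers: 3 × (39.6 + 9.25) → 146.55 s.
Regular layers: 1757 × (1.37 + 9.25) → 18659.34 s.
Sum: 146.55 + 18659.34 = 18805.89 s → 5.22 hours.

5.22 hours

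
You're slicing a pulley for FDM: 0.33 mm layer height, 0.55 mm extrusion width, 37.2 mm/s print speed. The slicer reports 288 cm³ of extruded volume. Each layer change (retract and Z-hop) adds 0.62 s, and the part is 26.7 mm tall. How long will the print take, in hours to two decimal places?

11.86 hours

Extrusion cross-section = 0.33 × 0.55, so 0.1815 mm².
Toolpath length = 288 cm³ / 0.1815 mm² = 288000 / 0.1815 = 1586776.9 mm.
Print-move time: 1586776.9 / 37.2 → 42655.3 s.
Number of layers: 26.7 / 0.33 → 81 (rounded up).
Layer-change overhead = 81 × 0.62, so 50.22 s.
Total = 42655.3 + 50.22 = 42705.52 s = 11.86 hours.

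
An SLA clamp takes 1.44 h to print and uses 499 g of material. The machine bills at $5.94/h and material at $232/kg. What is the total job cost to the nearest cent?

Machine-time cost: 5.94 × 1.44 → $8.5536.
Material charge = 232 × 499/1000, so $115.768.
Job cost: 8.5536 + 115.768 = 124.3216 ≈ $124.32.

$124.32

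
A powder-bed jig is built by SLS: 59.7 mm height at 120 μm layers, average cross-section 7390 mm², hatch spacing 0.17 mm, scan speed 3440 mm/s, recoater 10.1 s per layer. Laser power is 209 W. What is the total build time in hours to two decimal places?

Layer count = ceil(59.7 / 0.12) = 498.
Per-layer scan distance = 7390 / 0.17 = 43470.6 mm.
Scan time per layer: 43470.6 / 3440 → 12.6368 s.
Per-layer time: 12.6368 + 10.1 → 22.7368 s.
Total: 498 × 22.7368 s = 11322.9264 s → 3.15 hours.

3.15 hours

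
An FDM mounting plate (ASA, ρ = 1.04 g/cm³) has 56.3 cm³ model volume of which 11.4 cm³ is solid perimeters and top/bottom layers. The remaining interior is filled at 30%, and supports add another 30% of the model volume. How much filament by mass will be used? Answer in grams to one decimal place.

43.4 g

Volume inside the shell = 56.3 − 11.4, so 44.9 cm³.
Deposited infill = 0.30 × 44.9 = 13.47 cm³.
Support = 0.30 × 56.3, so 16.89 cm³.
Total printed volume = 11.4 + 13.47 + 16.89 = 41.76 cm³.
Mass = 41.76 × 1.04, so 43.4304 g.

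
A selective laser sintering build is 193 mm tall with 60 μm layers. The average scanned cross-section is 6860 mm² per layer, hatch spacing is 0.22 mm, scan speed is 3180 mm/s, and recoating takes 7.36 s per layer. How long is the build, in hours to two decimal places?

Number of layers: 193 / 0.06 → 3217 (rounded up).
Per-layer scan distance = 6860 / 0.22 = 31181.8 mm.
Scan time per layer: 31181.8 / 3180 → 9.8056 s.
Layer cycle = 9.8056 + 7.36 = 17.1656 s.
3217 layers × 17.1656 s/layer = 55221.7352 s, i.e. 15.34 hours.

15.34 hours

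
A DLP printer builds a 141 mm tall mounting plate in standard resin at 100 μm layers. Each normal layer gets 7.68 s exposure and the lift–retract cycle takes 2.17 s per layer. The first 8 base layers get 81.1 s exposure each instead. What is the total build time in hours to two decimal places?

4.02 hours

Layer count = ceil(141 / 0.1) = 1410.
Base layers: 8 × (81.1 + 2.17) → 666.16 s.
Regular layers = 1402 × (7.68 + 2.17) = 13809.7 s.
Total = 666.16 + 13809.7 = 14475.86 s = 4.02 hours.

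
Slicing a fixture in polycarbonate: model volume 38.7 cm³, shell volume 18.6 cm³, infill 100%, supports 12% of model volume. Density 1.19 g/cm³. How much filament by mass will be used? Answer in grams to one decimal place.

51.6 g

Volume inside the shell = 38.7 − 18.6 = 20.1 cm³.
Deposited infill = 1.00 × 20.1, so 20.1 cm³.
Support: 0.12 × 38.7 → 4.644 cm³.
Total printed volume = 18.6 + 20.1 + 4.644, so 43.344 cm³.
Mass = 43.344 × 1.19, so 51.57936 g.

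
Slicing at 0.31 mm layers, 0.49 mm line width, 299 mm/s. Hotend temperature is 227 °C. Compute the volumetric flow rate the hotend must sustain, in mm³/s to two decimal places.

Extrusion cross-section = 0.31 × 0.49, so 0.1519 mm².
Q = v·A = 299 × 0.1519 = 45.42 mm³/s.

45.42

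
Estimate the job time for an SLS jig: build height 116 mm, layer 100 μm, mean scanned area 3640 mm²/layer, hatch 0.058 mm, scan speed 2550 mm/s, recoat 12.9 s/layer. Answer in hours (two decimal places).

Layers = ⌈116/0.1⌉ = 1160.
Scan path per layer = 3640 / 0.058 = 62758.6 mm.
Laser time per layer: 62758.6 / 2550 → 24.6112 s.
Per-layer time = 24.6112 + 12.9, so 37.5112 s.
1160 layers × 37.5112 s/layer = 43512.992 s, i.e. 12.09 hours.

12.09 hours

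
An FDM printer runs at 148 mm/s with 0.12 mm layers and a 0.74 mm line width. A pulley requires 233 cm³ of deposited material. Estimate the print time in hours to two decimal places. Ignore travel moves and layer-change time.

Bead cross-section = 0.12 × 0.74 = 0.0888 mm².
Total extruded path = 233000/0.0888 = 2623873.9 mm.
Time extruding = 2623873.9 / 148 = 17728.9 s.
17728.9 s = 4.92 hours.

4.92 hours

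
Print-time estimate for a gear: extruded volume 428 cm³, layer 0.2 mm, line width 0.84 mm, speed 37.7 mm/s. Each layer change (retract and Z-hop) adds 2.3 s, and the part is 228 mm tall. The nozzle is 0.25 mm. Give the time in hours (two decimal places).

19.50 hours

Line area: 0.2 × 0.84 → 0.168 mm².
Total extruded path = 428000/0.168 = 2547619 mm.
Print-move time = 2547619 / 37.7 = 67576.1 s.
Layers = ⌈228/0.2⌉ = 1140.
Layer-change overhead = 1140 × 2.3 = 2622 s.
Altogether 67576.1 + 2622 = 70198.1 s, i.e. 19.50 hours.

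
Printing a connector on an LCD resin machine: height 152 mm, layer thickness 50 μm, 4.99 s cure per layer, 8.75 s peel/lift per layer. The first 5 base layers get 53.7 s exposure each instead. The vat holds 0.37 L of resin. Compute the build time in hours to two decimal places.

Number of layers: 152 / 0.05 → 3040 (rounded up).
Bottom layers = 5 × (53.7 + 8.75) = 312.25 s.
Normal layers = 3035 × (4.99 + 8.75) = 41700.9 s.
Total = 312.25 + 41700.9 = 42013.15 s = 11.67 hours.

11.67 hours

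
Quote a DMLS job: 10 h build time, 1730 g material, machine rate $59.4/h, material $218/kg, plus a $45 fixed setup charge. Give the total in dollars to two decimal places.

$1016.14

Machine-time cost = 59.4 × 10, so $594.00.
Feedstock cost = 218 × 1730/1000 = $377.14.
Total = 594.00 + 377.14 + 45 = $1016.14.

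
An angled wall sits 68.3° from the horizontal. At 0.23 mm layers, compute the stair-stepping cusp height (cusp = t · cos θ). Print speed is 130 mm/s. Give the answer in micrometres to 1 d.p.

cos(68.3°) = 0.3697, so cusp = 0.23 × 0.3697 = 0.085031 mm → 85.0 μm.

85.0 μm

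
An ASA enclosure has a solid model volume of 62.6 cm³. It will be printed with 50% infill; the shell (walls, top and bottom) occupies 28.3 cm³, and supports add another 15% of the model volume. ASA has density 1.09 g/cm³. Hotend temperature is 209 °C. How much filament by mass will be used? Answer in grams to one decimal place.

Volume inside the shell: 62.6 − 28.3 → 34.3 cm³.
Infill volume = 0.50 × 34.3, so 17.15 cm³.
Support = 0.15 × 62.6, so 9.39 cm³.
Deposited volume = 28.3 + 17.15 + 9.39 = 54.84 cm³.
Mass = 54.84 × 1.09 = 59.7756 g.

59.8 g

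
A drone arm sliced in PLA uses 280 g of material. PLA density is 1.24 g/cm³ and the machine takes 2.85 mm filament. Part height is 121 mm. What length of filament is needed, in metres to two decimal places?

35.40 m

Volume = 280 g / 1.24 g·cm⁻³ = 225.8065 cm³ = 225806.5 mm³.
A = π r² = π × 1.425² = 6.3794 mm².
Length = 225806.5 / 6.3794 = 35396.2 mm = 35.40 m.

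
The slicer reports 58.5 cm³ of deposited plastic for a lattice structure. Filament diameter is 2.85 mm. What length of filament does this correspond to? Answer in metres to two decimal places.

A = π r² = π × 1.425² = 6.3794 mm².
L = 58500 mm³ / 6.3794 mm² = 9170.14 mm, i.e. 9.17 m.

9.17 m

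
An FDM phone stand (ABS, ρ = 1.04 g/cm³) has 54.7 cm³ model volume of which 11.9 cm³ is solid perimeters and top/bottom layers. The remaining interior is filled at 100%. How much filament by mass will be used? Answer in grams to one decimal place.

Infill region = 54.7 − 11.9 = 42.8 cm³.
Infill volume = 1.00 × 42.8 = 42.8 cm³.
Total extruded = 11.9 + 42.8, so 54.7 cm³.
Mass: 54.7 × 1.04 → 56.888 g.

56.9 g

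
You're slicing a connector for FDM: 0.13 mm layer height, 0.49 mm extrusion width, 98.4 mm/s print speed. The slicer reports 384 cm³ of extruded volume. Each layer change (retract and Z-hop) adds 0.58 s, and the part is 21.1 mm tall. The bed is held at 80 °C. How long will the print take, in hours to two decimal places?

Line area = 0.13 × 0.49, so 0.0637 mm².
Total extruded path = 384000/0.0637 = 6028257.5 mm.
Time extruding = 6028257.5 / 98.4 = 61262.8 s.
Layers = ⌈21.1/0.13⌉ = 163.
Z-hop total: 163 × 0.58 → 94.54 s.
Altogether 61262.8 + 94.54 = 61357.34 s, i.e. 17.04 hours.

17.04 hours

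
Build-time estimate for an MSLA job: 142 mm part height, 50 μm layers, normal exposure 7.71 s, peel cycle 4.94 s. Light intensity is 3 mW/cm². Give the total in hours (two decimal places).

9.98 hours

Layer count = ceil(142 / 0.05) = 2840.
Each layer takes: 7.71 + 4.94 → 12.65 s.
Build time: 2840 × 12.65 s = 35926 s, i.e. 9.98 hours.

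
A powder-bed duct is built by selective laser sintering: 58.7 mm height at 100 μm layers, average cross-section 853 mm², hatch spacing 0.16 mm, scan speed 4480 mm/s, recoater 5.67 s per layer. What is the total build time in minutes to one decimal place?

Layer count = ceil(58.7 / 0.1) = 587.
Scan path per layer = 853 / 0.16 = 5331.3 mm.
Per-layer scan time = 5331.3 / 4480, so 1.19 s.
Layer cycle = 1.19 + 5.67, so 6.86 s.
Build time = 587 × 6.86 = 4026.82 s = 67.1 minutes.

67.1 minutes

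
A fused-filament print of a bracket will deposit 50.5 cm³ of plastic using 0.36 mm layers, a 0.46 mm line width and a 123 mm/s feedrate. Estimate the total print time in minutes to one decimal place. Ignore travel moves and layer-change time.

Line area = 0.36 × 0.46, so 0.1656 mm².
Path length: 50500 mm³ / 0.1656 mm² → 304951.7 mm.
Time extruding: 304951.7 / 123 → 2479.3 s.
That's 2479.3 s → 41.3 minutes.

41.3 minutes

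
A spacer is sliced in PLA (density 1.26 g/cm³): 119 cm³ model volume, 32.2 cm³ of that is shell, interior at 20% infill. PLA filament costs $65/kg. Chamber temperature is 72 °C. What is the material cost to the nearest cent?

Interior volume: 119 − 32.2 → 86.8 cm³.
Infill volume: 0.20 × 86.8 → 17.36 cm³.
Total printed volume: 32.2 + 17.36 → 49.56 cm³.
Mass = 49.56 × 1.26, so 62.4456 g.
Cost = 62.4456 g / 1000 × $65/kg = $4.06.

$4.06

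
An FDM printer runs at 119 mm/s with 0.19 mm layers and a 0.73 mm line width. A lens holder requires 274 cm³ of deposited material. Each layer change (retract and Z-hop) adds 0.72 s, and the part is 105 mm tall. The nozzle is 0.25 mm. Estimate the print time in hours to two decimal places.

Line area: 0.19 × 0.73 → 0.1387 mm².
Total extruded path = 274000/0.1387 = 1975486.7 mm.
Time extruding: 1975486.7 / 119 → 16600.7 s.
Layer count = ceil(105 / 0.19) = 553.
Non-print overhead = 553 × 0.72 = 398.16 s.
Altogether 16600.7 + 398.16 = 16998.86 s, i.e. 4.72 hours.

4.72 hours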